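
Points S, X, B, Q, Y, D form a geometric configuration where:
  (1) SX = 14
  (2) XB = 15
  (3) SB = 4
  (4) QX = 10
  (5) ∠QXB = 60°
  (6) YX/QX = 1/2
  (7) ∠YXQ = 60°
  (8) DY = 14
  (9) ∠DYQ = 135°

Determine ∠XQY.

From the given relations: YX = 1/2·QX = 1/2·10 = 5.
Step 1: By the law of cosines on triangle QXY: QY² = 10² + 5² − 2·10·5·cos(60°) = 75, so QY = 5·√3.
Step 2: By the inverse law of cosines on triangle XQY: cos(∠XQY) = (10² + (5·√3)² − 5²) / (2·10·5·√3) = 150/173.21 = 0.866, so ∠XQY = 30°.

Therefore, the measure of angle ∠XQY = 30°.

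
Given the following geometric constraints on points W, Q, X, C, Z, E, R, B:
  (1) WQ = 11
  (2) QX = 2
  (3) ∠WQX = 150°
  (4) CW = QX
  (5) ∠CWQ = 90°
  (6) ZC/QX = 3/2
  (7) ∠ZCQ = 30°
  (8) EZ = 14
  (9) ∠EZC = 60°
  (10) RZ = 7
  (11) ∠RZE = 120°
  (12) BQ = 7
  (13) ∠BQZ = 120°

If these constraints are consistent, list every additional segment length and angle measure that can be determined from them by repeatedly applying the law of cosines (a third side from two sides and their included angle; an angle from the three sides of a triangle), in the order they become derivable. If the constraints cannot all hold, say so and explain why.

The constraints are consistent. Derivable facts, in order:
After 1 step:
- CE = √163
- ER = 7·√7
- QC = 5·√5
- WX ≈ 12.77
After 2 steps:
- QZ ≈ 8.71
- ∠CEZ = 11.74°
- ∠CQW = 10.3°
- ∠ECZ = 108.26°
- ∠ERZ = 40.89°
- ∠QCW = 79.7°
- ∠QWX = 4.49°
- ∠QXW = 25.51°
- ∠REZ = 19.11°
After 3 steps:
- ZB ≈ 13.63
- ∠CQZ = 9.91°
- ∠CZQ = 140.09°
After 4 steps:
- ∠BZQ = 26.4°
- ∠QBZ = 33.6°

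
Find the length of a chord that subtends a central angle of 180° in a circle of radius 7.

Chord = 2(7) sin(90°) = 14

14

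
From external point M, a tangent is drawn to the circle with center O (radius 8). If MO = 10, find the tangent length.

Let T be the point of tangency. Then OT ⊥ MT (radius ⊥ tangent).
In right triangle OTM: OM² = OT² + MT²
10² = 8² + MT²
MT² = 36, MT = 6

6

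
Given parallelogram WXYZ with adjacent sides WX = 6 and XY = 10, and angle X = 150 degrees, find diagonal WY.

Law of cosines: d^2 = 6^2 + 10^2 - 2(6)(10)cos(150°) = 60*sqrt(3) + 136, so d = 2*sqrt(15*sqrt(3) + 34).

2*sqrt(15*sqrt(3) + 34)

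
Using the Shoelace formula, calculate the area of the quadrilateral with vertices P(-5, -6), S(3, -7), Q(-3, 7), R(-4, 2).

Using the Shoelace formula for a quadrilateral (vertices in order):
Area = (1/2)|sum of (x_i * y_(i+1) - x_(i+1) * y_i)|
Terms: (-5*-7 - 3*-6) = 53, (3*7 - -3*-7) = 0, (-3*2 - -4*7) = 22, (-4*-6 - -5*2) = 34
Sum = 109
Area = (1/2)(109) = 109/2

109/2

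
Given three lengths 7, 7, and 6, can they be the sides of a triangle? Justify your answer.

Yes.
The triangle inequality requires that the sum of any two sides exceeds the third.
Here 6 + 7 = 13 > 7, so the condition is met.

Yes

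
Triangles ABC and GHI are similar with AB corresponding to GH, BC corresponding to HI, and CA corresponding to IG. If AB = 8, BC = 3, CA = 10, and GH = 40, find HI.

Similar triangles have proportional sides. Setting up the proportion:
GH / AB = HI / BC
40 / 8 = HI / 3
HI = 3 * 40 / 8 = 15.

15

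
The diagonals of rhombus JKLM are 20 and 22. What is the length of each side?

The diagonals of a rhombus bisect each other at right angles.
Half-diagonals: 20/2 = 10 and 22/2 = 11
side = sqrt(10^2 + 11^2)
side = sqrt(100 + 121)
side = sqrt(221)

sqrt(221)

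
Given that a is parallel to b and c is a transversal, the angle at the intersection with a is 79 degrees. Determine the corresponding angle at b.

Corresponding angles formed by parallel lines and a transversal are equal.
The given angle is 79 degrees.
The corresponding angle = 79 degrees.

79 degrees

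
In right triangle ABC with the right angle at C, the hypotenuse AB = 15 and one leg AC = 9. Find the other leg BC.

BC = sqrt(15^2 - 9^2) = sqrt(144) = 12

12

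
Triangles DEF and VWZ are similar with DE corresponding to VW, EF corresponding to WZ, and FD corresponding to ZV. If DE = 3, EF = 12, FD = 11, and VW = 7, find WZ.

Since the triangles are similar, the ratio of corresponding sides is constant.
Scale factor k = VW / DE = 7 / 3 = 7/3
WZ = k * EF = 7/3 * 12 = 28

28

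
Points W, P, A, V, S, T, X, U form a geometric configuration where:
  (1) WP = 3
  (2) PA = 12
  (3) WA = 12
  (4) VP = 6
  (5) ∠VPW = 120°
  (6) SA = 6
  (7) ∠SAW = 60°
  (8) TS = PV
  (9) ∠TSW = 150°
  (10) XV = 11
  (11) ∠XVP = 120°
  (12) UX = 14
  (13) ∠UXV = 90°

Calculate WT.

From the given relations: TS = PV = 6.
Step 1: By the law of cosines on triangle SAW: SW² = 6² + 12² − 2·6·12·cos(60°) = 108, so SW = 6·√3.
Step 2: By the law of cosines on triangle WST: WT² = (6·√3)² + 6² − 2·6·√3·6·cos(150°) = 252, so WT = 6·√7.

Therefore, the length of WT = 6·√7.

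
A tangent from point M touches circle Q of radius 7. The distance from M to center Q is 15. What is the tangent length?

tangent = √(d² - r²) = √(15² - 7²) = √(225 - 49) = √176 = 4*sqrt(11)

4*sqrt(11)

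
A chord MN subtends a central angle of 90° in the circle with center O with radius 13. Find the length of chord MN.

Chord length = 2r sin(θ/2)
= 2 × 13 × sin(90°/2)
= 2 × 13 × sin(45°)
= 13*sqrt(2)

13*sqrt(2)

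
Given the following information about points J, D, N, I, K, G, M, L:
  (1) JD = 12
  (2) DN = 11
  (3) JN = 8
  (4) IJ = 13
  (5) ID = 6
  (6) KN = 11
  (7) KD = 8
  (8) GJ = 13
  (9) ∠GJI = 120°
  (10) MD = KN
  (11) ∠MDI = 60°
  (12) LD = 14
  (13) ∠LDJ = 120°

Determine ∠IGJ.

Step 1: By the law of cosines on triangle GJI: GI² = 13² + 13² − 2·13·13·cos(120°) = 507, so GI = 13·√3.
Step 2: By the inverse law of cosines on triangle IGJ: cos(∠IGJ) = ((13·√3)² + 13² − 13²) / (2·13·√3·13) = 507/585.43 = 0.866, so ∠IGJ = 30°.

Therefore, the measure of angle ∠IGJ = 30°.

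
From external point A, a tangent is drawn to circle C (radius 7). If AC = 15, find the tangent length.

Let T be the point of tangency. Then CT ⊥ AT (radius ⊥ tangent).
In right triangle CTA: CA² = CT² + AT²
15² = 7² + AT²
AT² = 176, AT = 4*sqrt(11)

4*sqrt(11)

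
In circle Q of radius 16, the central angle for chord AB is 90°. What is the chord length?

Chord = 2(16) sin(45°) = 16*sqrt(2)

16*sqrt(2)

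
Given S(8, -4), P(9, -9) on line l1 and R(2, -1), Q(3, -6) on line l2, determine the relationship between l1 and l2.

Slope of line 1: m1 = (-9 - -4)/(9 - 8) = -5/1 = -5
Slope of line 2: m2 = (-6 - -1)/(3 - 2) = -5/1 = -5
Two lines are parallel if and only if they have equal slopes (or both are vertical).
Here m1 = m2 = -5, confirming the lines are parallel.

Parallel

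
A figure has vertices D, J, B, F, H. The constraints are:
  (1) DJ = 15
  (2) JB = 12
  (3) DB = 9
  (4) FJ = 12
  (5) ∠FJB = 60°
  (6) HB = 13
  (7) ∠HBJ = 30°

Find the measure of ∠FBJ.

Step 1: By the law of cosines on triangle BJF: BF² = 12² + 12² − 2·12·12·cos(60°) = 144, so BF = 12.
Step 2: By the inverse law of cosines on triangle FBJ: cos(∠FBJ) = (12² + 12² − 12²) / (2·12·12) = 144/288 = 0.5, so ∠FBJ = 60°.

Therefore, the measure of angle ∠FBJ = 60°.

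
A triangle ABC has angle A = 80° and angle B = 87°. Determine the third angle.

Let angle C = x. Then 80 + 87 + x = 180.
x = 180 - 167 = 13 degrees.

13 degrees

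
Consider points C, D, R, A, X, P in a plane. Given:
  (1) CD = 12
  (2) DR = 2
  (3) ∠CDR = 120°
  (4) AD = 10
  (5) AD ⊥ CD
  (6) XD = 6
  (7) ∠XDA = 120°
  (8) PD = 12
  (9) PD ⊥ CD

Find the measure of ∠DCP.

Step 1: By the law of cosines on triangle CDP: CP² = 12² + 12² − 2·12·12·cos(90°) = 288, so CP = 12·√2.
Step 2: By the inverse law of cosines on triangle DCP: cos(∠DCP) = (12² + (12·√2)² − 12²) / (2·12·12·√2) = 288/407.29 = 0.7071, so ∠DCP = 45°.

Therefore, the measure of angle ∠DCP = 45°.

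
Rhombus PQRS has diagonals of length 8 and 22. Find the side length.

Half-diagonals are 4 and 11. side = sqrt(4^2 + 11^2) = sqrt(137)

sqrt(137)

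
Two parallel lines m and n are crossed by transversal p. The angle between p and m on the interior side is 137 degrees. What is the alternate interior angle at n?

Alternate interior angles are equal: 137 degrees.

137 degrees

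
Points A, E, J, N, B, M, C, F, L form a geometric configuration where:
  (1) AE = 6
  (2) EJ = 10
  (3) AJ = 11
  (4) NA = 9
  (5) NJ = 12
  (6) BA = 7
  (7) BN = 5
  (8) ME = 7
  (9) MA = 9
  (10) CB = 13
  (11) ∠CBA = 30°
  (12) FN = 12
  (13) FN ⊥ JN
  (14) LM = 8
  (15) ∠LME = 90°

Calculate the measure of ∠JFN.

Step 1: By the law of cosines on triangle FNJ: FJ² = 12² + 12² − 2·12·12·cos(90°) = 288, so FJ = 12·√2.
Step 2: By the inverse law of cosines on triangle JFN: cos(∠JFN) = ((12·√2)² + 12² − 12²) / (2·12·√2·12) = 288/407.29 = 0.7071, so ∠JFN = 45°.

Therefore, the measure of angle ∠JFN = 45°.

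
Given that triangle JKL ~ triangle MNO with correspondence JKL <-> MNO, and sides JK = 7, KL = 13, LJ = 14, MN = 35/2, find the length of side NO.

Similar triangles have proportional sides. Setting up the proportion:
MN / JK = NO / KL
35/2 / 7 = NO / 13
NO = 13 * 35/2 / 7 = 65/2.

65/2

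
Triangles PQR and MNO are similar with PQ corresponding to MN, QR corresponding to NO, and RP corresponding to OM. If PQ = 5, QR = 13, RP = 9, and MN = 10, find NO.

Similar triangles have proportional sides. Setting up the proportion:
MN / PQ = NO / QR
10 / 5 = NO / 13
NO = 13 * 10 / 5 = 26.

26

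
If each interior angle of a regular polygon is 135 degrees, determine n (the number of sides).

The exterior angle is the supplement of the interior angle: 180 - 135 = 45 degrees.
Since the exterior angles of any convex polygon sum to 360 degrees, the number of sides is 360 / 45 = 8.

8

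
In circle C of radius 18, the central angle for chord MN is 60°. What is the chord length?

Chord = 2(18) sin(30°) = 18

18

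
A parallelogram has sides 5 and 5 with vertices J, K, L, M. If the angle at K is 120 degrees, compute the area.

The area of a parallelogram equals the product of two adjacent sides times the sine of the included angle.
This is because the height equals 5 * sin(120°) = 5*sqrt(3)/2.
Area = 5 * 5*sqrt(3)/2 = 25*sqrt(3)/2

25*sqrt(3)/2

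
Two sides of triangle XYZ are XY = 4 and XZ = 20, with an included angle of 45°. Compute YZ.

When two sides and the included angle are known, the law of cosines gives the third side.
c^2 = a^2 + b^2 - 2ab cos(C) generalizes the Pythagorean theorem to non-right triangles.
Here: YZ^2 = 16 + 400 - 160*(sqrt(2)/2) = 416 - 80*sqrt(2)
YZ = 4*sqrt(26 - 5*sqrt(2))

4*sqrt(26 - 5*sqrt(2))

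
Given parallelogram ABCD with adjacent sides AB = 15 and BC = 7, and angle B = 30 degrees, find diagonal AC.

Using the law of cosines:
d^2 = 15^2 + 7^2 - 2(15)(7)cos(30 degrees)
d^2 = 225 + 49 - 210*sqrt(3)/2
d^2 = 274 - 105*sqrt(3)
d = sqrt(274 - 105*sqrt(3))

sqrt(274 - 105*sqrt(3))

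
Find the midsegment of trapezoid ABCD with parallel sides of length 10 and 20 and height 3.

midsegment = (10 + 20) / 2 = 30 / 2 = 15

15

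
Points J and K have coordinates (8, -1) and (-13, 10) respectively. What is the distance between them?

d = sqrt((-21)^2 + (11)^2) = sqrt(562)

sqrt(562)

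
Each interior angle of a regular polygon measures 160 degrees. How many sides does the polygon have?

The exterior angle is the supplement of the interior angle: 180 - 160 = 20 degrees.
Since the exterior angles of any convex polygon sum to 360 degrees, the number of sides is 360 / 20 = 18.

18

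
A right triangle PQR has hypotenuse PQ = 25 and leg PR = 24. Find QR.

Rearranging the Pythagorean theorem to solve for the unknown leg:
leg^2 = hypotenuse^2 - known_leg^2 = 625 - 576 = 49
leg = sqrt(49) = 7.

7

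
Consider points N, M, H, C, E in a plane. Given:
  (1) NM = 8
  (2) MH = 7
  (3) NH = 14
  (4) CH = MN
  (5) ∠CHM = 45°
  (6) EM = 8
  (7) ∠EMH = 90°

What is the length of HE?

Step 1: By the law of cosines on triangle HME: HE² = 7² + 8² − 2·7·8·cos(90°) = 113, so HE = √113.

Therefore, the length of HE = √113.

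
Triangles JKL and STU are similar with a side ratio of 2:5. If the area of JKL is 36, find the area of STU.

The ratio of areas of similar triangles = (side ratio)^2.
Side ratio = 2:5, so area ratio = 4:25.
Area of STU / Area of JKL = 25/4
Area of STU = 36 * 25/4 = 225

225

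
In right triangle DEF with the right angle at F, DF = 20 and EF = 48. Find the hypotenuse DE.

In a right triangle, the square of the hypotenuse equals the sum of the squares of the two legs.
The legs are 20 and 48, so the hypotenuse = sqrt(400 + 2304) = sqrt(2704) = 52.

52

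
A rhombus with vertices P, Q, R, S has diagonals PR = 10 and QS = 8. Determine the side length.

Half-diagonals are 5 and 4. side = sqrt(5^2 + 4^2) = sqrt(41)

sqrt(41)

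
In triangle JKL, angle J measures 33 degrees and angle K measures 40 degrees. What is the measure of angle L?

By the triangle angle sum property, the three interior angles of any triangle add up to 180°.
We know angle J = 33° and angle K = 40°, so their sum is 73°.
Therefore angle L = 180° - 73° = 107°.

107 degrees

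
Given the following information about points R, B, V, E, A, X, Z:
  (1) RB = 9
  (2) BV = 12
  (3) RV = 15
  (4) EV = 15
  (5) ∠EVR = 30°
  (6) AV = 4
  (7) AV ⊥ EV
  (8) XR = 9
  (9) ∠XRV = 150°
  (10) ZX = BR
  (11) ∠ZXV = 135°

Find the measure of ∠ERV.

Step 1: By the law of cosines on triangle RVE: RE² = 15² + 15² − 2·15·15·cos(30°) = 60.29, so RE ≈ 7.76.
Step 2: By the inverse law of cosines on triangle ERV: cos(∠ERV) = (7.76² + 15² − 15²) / (2·7.76·15) = 60.29/232.94 = 0.2588, so ∠ERV = 75°.

Therefore, the measure of angle ∠ERV = 75°.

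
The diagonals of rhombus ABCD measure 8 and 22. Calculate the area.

Area = (8 * 22) / 2 = 176 / 2 = 88

88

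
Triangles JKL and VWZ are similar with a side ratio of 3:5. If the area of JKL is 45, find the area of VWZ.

For similar figures, the area ratio equals the square of the side ratio.
Side ratio (JKL to VWZ) = 3:5, so area ratio = 3^2:5^2 = 9:25.
If the area of JKL is 45, then the area of VWZ = 45 * (25/9) = 125.

125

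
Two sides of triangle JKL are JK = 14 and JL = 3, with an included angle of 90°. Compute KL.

The included angle is 90°, so the triangle is right-angled at J. The opposite side KL is the hypotenuse.
By the Pythagorean theorem: KL = sqrt(14^2 + 3^2) = sqrt(205) = sqrt(205).

sqrt(205)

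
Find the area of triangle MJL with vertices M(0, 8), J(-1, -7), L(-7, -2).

The Shoelace formula computes the area from vertex coordinates by summing cross products.
For vertices (0,8), (-1,-7), (-7,-2):
Signed sum = 0*-7 - -1*8 + -1*-2 - -7*-7 + -7*8 - 0*-2
= 8 + -47 + -56 = -95
Area = (1/2)|-95| = 95/2.

95/2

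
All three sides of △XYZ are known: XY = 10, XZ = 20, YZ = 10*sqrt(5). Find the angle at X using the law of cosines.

When all three sides of a triangle are known, the law of cosines can be rearranged to find any angle.
cos(C) = (a² + b² - c²) / (2ab) gives cos(X) = 0.
Taking the inverse cosine: X = 90°.

90°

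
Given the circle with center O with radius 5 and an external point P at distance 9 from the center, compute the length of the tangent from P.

Let T be the point of tangency. Then OT ⊥ PT (radius ⊥ tangent).
In right triangle OTP: OP² = OT² + PT²
9² = 5² + PT²
PT² = 56, PT = 2*sqrt(14)

2*sqrt(14)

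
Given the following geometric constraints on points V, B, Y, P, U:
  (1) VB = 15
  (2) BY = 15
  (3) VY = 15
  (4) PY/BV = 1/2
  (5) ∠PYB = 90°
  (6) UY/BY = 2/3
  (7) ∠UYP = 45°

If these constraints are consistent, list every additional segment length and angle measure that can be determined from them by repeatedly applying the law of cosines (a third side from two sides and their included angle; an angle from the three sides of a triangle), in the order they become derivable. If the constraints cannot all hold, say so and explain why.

The constraints are consistent. Derivable facts, in order:
After 1 step:
- BP ≈ 16.77
- PU ≈ 7.08
- ∠BVY = 60°
- ∠BYV = 60°
- ∠VBY = 60°
After 2 steps:
- ∠BPY = 63.43°
- ∠PBY = 26.57°
- ∠PUY = 48.47°
- ∠UPY = 86.53°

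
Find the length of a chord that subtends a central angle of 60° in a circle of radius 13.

Chord length = 2r sin(θ/2)
= 2 × 13 × sin(60°/2)
= 2 × 13 × sin(30°)
= 13

13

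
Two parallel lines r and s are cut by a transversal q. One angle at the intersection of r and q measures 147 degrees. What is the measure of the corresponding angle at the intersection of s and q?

When a transversal crosses parallel lines, angles in the same position at each intersection are called corresponding angles.
These are always equal, so the answer is 147 degrees.

147 degrees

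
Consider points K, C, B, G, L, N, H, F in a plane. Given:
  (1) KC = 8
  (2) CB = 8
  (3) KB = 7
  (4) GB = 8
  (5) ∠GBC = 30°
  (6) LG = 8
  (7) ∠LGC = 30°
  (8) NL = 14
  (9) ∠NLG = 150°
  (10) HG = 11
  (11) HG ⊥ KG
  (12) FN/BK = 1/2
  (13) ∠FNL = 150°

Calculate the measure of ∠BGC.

Step 1: By the law of cosines on triangle GBC: GC² = 8² + 8² − 2·8·8·cos(30°) = 17.15, so GC ≈ 4.14.
Step 2: By the inverse law of cosines on triangle BGC: cos(∠BGC) = (8² + 4.14² − 8²) / (2·8·4.14) = 17.15/66.26 = 0.2588, so ∠BGC = 75°.

Therefore, the measure of angle ∠BGC = 75°.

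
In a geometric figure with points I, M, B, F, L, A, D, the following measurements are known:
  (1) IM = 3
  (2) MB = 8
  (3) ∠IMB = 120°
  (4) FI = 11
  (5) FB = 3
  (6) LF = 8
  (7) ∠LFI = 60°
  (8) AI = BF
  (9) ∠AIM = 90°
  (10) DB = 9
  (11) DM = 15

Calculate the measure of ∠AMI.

From the given relations: AI = BF = 3.
Step 1: By the law of cosines on triangle MIA: MA² = 3² + 3² − 2·3·3·cos(90°) = 18, so MA = 3·√2.
Step 2: By the inverse law of cosines on triangle AMI: cos(∠AMI) = ((3·√2)² + 3² − 3²) / (2·3·√2·3) = 18/25.46 = 0.7071, so ∠AMI = 45°.

Therefore, the measure of angle ∠AMI = 45°.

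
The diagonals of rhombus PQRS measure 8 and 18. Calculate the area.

Area of a rhombus = (d1 * d2) / 2
Area = (8 * 18) / 2
Area = 144 / 2
Area = 72

72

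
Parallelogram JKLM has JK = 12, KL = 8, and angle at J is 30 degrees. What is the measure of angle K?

In a parallelogram, consecutive angles are supplementary (sum to 180°).
angle K = 180 - angle J
angle K = 180 - 30
angle K = 150 degrees

150 degrees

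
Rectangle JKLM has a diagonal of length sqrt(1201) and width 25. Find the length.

Using the Pythagorean theorem: d^2 = a^2 + b^2
b^2 = d^2 - a^2
b^2 = 1201 - 625
b^2 = 576
b = sqrt(576) = 24

24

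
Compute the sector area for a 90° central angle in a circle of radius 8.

Sector area = πr² × θ/360
= π × 8² × 1/4
= π × 64 × 1/4
= 16*pi

16*pi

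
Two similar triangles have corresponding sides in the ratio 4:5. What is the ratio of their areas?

Area ratio = (side ratio)^2 = (4/5)^2 = 16:25.

16:25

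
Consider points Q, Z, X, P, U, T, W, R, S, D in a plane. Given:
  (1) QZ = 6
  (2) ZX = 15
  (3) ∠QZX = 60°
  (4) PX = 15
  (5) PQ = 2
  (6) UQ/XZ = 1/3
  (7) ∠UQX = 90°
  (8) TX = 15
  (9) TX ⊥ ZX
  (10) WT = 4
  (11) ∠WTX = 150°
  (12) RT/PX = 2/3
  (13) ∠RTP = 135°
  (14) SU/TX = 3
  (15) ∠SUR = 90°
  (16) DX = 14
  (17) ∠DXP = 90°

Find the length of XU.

From the given relations: UQ = 1/3·XZ = 1/3·15 = 5.
Step 1: By the law of cosines on triangle XZQ: XQ² = 15² + 6² − 2·15·6·cos(60°) = 171, so XQ = 3·√19.
Step 2: By the law of cosines on triangle XQU: XU² = (3·√19)² + 5² − 2·3·√19·5·cos(90°) = 196, so XU = 14.

Therefore, the length of XU = 14.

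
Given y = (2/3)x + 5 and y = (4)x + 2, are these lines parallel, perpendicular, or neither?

Slope of line 1: m1 = 2/3
Slope of line 2: m2 = 4
m1 != m2 (2/3 != 4), so not parallel.
m1 * m2 = (2/3) * (4) = 8/3 != -1, so not perpendicular.
The lines are neither parallel nor perpendicular.

Neither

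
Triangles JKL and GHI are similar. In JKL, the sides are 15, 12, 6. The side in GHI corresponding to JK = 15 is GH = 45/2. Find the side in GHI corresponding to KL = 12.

Since the triangles are similar, the ratio of corresponding sides is constant.
Scale factor k = GH / JK = 45/2 / 15 = 3/2
HI = k * KL = 3/2 * 12 = 18

18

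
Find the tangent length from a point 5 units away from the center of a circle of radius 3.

Let T be the point of tangency. Then OT ⊥ XT (radius ⊥ tangent).
In right triangle OTX: OX² = OT² + XT²
5² = 3² + XT²
XT² = 16, XT = 4

4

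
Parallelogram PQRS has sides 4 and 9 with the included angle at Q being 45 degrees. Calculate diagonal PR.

The diagonal of a parallelogram can be found by treating two adjacent sides and the diagonal as a triangle.
Applying the law of cosines with sides 4, 9 and included angle 45°:
d^2 = 16 + 81 - 72*cos(45°) = 97 - 36*sqrt(2)
d = sqrt(97 - 36*sqrt(2))

sqrt(97 - 36*sqrt(2))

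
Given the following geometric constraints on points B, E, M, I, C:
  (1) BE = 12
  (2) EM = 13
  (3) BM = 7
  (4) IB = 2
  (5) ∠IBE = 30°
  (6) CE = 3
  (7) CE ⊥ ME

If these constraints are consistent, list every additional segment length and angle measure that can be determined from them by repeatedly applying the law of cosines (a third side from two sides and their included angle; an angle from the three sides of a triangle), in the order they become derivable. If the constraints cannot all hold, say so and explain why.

The constraints are consistent. Derivable facts, in order:
After 1 step:
- EI ≈ 10.32
- MC = √178
- ∠BEM = 32.2°
- ∠BME = 66.01°
- ∠EBM = 81.79°
After 2 steps:
- ∠BEI = 5.56°
- ∠BIE = 144.44°
- ∠CME = 12.99°
- ∠ECM = 77.01°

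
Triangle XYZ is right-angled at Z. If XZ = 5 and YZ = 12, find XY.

By the Pythagorean theorem: XY^2 = XZ^2 + YZ^2
XY^2 = 5^2 + 12^2 = 25 + 144 = 169
XY = sqrt(169) = 13

13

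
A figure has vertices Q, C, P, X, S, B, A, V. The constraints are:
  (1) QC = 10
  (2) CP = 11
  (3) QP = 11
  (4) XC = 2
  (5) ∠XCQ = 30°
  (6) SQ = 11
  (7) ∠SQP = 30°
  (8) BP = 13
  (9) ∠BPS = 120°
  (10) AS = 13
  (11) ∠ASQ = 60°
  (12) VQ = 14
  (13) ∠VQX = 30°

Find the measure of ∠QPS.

Step 1: By the law of cosines on triangle PQS: PS² = 11² + 11² − 2·11·11·cos(30°) = 32.42, so PS ≈ 5.69.
Step 2: By the inverse law of cosines on triangle QPS: cos(∠QPS) = (11² + 5.69² − 11²) / (2·11·5.69) = 32.42/125.27 = 0.2588, so ∠QPS = 75°.

Therefore, the measure of angle ∠QPS = 75°.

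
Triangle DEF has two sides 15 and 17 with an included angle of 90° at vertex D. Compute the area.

When two sides and the included angle are known, the area formula is (1/2)ab sin(C).
The height from one side to the opposite vertex is 17 sin(90°) = 17.
Area = (1/2) * 15 * 17 = 255/2.

255/2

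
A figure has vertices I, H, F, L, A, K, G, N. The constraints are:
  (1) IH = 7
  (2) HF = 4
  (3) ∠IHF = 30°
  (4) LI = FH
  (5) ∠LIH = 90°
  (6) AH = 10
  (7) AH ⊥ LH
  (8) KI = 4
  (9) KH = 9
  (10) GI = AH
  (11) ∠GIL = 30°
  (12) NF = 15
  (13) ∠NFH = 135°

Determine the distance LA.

From the given relations: LI = FH = 4.
Step 1: By the law of cosines on triangle LIH: LH² = 4² + 7² − 2·4·7·cos(90°) = 65, so LH = √65.
Step 2: By the law of cosines on triangle LHA: LA² = √65² + 10² − 2·√65·10·cos(90°) = 165, so LA = √165.

Therefore, the length of LA = √165.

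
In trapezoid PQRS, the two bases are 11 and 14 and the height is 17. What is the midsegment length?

The midsegment of a trapezoid = (base1 + base2) / 2
midsegment = (11 + 14) / 2
midsegment = 25 / 2
midsegment = 25/2

25/2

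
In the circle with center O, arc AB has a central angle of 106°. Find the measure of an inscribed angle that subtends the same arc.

Inscribed angle = 106° / 2 = 53° (inscribed angle theorem).

53°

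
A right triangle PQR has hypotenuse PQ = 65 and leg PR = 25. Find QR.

By the Pythagorean theorem: QR^2 = PQ^2 - PR^2
QR^2 = 65^2 - 25^2 = 4225 - 625 = 3600
QR = sqrt(3600) = 60

60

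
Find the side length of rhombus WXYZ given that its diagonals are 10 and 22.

Half-diagonals are 5 and 11. side = sqrt(5^2 + 11^2) = sqrt(146)

sqrt(146)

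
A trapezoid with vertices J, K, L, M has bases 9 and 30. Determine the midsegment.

The midsegment of a trapezoid = (base1 + base2) / 2
midsegment = (9 + 30) / 2
midsegment = 39 / 2
midsegment = 39/2

39/2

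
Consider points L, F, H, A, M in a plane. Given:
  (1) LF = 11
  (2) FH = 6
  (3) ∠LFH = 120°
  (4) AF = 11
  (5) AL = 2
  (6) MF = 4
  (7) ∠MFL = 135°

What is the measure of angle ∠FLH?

Step 1: By the law of cosines on triangle LFH: LH² = 11² + 6² − 2·11·6·cos(120°) = 223, so LH ≈ 14.93.
Step 2: By the inverse law of cosines on triangle FLH: cos(∠FLH) = (11² + 14.93² − 6²) / (2·11·14.93) = 308/328.53 = 0.9375, so ∠FLH = 20.36°.

Therefore, the measure of angle ∠FLH = 20.36°.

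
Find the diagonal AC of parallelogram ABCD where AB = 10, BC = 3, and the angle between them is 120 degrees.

Law of cosines: d^2 = 10^2 + 3^2 - 2(10)(3)cos(120°) = 139, so d = sqrt(139).

sqrt(139)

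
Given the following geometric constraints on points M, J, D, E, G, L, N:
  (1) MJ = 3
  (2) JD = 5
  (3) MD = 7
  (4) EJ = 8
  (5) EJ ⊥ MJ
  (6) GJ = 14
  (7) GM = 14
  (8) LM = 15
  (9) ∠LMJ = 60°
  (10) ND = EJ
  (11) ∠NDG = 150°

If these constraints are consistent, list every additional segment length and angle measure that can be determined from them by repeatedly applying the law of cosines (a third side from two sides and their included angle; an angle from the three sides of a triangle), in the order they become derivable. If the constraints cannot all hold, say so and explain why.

The constraints are consistent. Derivable facts, in order:
After 1 step:
- JL = 3·√21
- ME = √73
- ∠DJM = 120°
- ∠DMJ = 38.21°
- ∠GJM = 83.85°
- ∠GMJ = 83.85°
- ∠JDM = 21.79°
- ∠JGM = 12.3°
After 2 steps:
- ∠EMJ = 69.44°
- ∠JEM = 20.56°
- ∠JLM = 10.89°
- ∠LJM = 109.11°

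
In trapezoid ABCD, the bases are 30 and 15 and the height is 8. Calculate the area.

A trapezoid's area equals the midsegment times the height.
The midsegment is (30 + 15) / 2 = 45/2.
Area = 45/2 * 8 = 180.

180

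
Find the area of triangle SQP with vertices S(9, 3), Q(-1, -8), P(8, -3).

Using the Shoelace formula for a triangle:
Area = (1/2)|x0(y1 - y2) + x1(y2 - y0) + x2(y0 - y1)|
Area = (1/2)|9(-8 - -3) + -1(-3 - 3) + 8(3 - -8)|
Area = (1/2)|-45 + 6 + 88|
Area = (1/2)|49|
Area = (1/2)(49)
Area = 49/2

49/2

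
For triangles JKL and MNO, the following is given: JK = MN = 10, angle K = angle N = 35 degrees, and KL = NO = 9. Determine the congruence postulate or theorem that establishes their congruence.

The given information provides:
JK = MN = 10, angle K = angle N = 35 degrees, and KL = NO = 9
This matches the SAS congruence theorem.
Two pairs of corresponding sides and the included angle are equal (Side-Angle-Side).

SAS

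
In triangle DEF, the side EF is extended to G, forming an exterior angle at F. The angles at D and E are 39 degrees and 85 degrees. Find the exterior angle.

Exterior angle = 39 + 85 = 124 degrees (exterior angle theorem).

124 degrees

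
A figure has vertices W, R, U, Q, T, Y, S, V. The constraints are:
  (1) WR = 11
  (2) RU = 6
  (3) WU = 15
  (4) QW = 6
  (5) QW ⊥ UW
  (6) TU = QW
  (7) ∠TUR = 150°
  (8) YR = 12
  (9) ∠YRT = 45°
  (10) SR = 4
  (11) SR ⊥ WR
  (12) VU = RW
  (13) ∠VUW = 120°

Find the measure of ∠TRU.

From the given relations: TU = QW = 6.
Step 1: By the law of cosines on triangle RUT: RT² = 6² + 6² − 2·6·6·cos(150°) = 134.35, so RT ≈ 11.59.
Step 2: By the inverse law of cosines on triangle TRU: cos(∠TRU) = (11.59² + 6² − 6²) / (2·11.59·6) = 134.35/139.09 = 0.9659, so ∠TRU = 15°.

Therefore, the measure of angle ∠TRU = 15°.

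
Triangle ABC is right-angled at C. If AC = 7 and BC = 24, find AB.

AB = sqrt(7^2 + 24^2) = sqrt(625) = 25

25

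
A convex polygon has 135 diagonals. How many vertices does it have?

Using d = n(n - 3)/2, we solve 135 = n(n - 3)/2.
So n(n - 3) = 270.
Testing n = 18: 18 * 15 = 270 = 270. Correct.
The polygon has 18 sides.

18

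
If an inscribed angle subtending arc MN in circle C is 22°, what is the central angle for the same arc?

Central angle = 2 × 22° = 44° (inscribed angle theorem).

44°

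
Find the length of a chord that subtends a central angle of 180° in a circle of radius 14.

Drop a perpendicular from the center to the chord, bisecting both the chord and the central angle.
Each half-chord = r sin(θ/2) = 14 sin(90°).
The full chord = 2 × 14 × sin(90°) = 28.

28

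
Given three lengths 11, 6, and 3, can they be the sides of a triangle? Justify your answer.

The longest side is 11. The other two sides sum to 3 + 6 = 9.
Since 9 ≤ 11, the two shorter sides cannot reach around to close the triangle.

No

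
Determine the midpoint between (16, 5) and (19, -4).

M = ((x₁ + x₂)/2, (y₁ + y₂)/2)
= ((16 + 19)/2, (5 + -4)/2)
= (35/2, 1/2) = (35/2, 1/2)

(35/2, 1/2)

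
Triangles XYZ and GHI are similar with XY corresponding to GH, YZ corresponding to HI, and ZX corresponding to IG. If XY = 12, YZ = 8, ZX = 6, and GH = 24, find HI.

Similar triangles have proportional sides. Setting up the proportion:
GH / XY = HI / YZ
24 / 12 = HI / 8
HI = 8 * 24 / 12 = 16.

16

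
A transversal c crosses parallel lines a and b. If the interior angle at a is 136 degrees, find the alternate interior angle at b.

Alternate interior angles are equal: 136 degrees.

136 degrees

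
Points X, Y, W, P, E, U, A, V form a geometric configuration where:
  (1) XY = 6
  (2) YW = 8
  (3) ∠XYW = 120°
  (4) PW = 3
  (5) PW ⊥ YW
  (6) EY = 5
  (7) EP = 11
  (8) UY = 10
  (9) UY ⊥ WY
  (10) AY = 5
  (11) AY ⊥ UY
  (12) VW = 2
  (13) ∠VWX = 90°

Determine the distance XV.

Step 1: By the law of cosines on triangle XYW: XW² = 6² + 8² − 2·6·8·cos(120°) = 148, so XW = 2·√37.
Step 2: By the law of cosines on triangle XWV: XV² = (2·√37)² + 2² − 2·2·√37·2·cos(90°) = 152, so XV = 2·√38.

Therefore, the length of XV = 2·√38.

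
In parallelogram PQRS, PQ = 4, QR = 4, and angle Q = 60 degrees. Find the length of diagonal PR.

The diagonal of a parallelogram can be found by treating two adjacent sides and the diagonal as a triangle.
Applying the law of cosines with sides 4, 4 and included angle 60°:
d^2 = 16 + 16 - 32*cos(60°) = 16
d = 4

4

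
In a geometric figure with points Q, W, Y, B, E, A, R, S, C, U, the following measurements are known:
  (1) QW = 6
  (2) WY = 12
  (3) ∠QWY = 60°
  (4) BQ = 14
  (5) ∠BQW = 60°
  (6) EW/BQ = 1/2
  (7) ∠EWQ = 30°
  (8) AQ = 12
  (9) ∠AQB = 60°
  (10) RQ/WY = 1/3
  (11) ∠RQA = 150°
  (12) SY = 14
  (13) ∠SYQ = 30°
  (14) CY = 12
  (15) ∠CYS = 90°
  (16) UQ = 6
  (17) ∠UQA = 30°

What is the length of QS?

Step 1: By the law of cosines on triangle QWY: QY² = 6² + 12² − 2·6·12·cos(60°) = 108, so QY = 6·√3.
Step 2: By the law of cosines on triangle QYS: QS² = (6·√3)² + 14² − 2·6·√3·14·cos(30°) = 52, so QS = 2·√13.

Therefore, the length of QS = 2·√13.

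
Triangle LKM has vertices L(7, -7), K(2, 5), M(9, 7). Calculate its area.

The Shoelace formula computes the area from vertex coordinates by summing cross products.
For vertices (7,-7), (2,5), (9,7):
Signed sum = 7*5 - 2*-7 + 2*7 - 9*5 + 9*-7 - 7*7
= 49 + -31 + -112 = -94
Area = (1/2)|-94| = 47.

47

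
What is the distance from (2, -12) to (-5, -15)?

The horizontal distance is |-5 - 2| = 7 and the vertical distance is |-15 - -12| = 3.
By the Pythagorean theorem, d = sqrt(7^2 + 3^2) = sqrt(58).

sqrt(58)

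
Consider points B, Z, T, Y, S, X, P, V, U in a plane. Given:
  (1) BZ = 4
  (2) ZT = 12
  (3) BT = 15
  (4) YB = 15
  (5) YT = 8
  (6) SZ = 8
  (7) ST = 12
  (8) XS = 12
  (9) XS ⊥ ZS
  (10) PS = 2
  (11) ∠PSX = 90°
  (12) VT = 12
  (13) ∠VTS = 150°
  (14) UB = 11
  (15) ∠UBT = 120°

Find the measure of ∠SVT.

Step 1: By the law of cosines on triangle VTS: VS² = 12² + 12² − 2·12·12·cos(150°) = 537.42, so VS ≈ 23.18.
Step 2: By the inverse law of cosines on triangle SVT: cos(∠SVT) = (23.18² + 12² − 12²) / (2·23.18·12) = 537.42/556.37 = 0.9659, so ∠SVT = 15°.

Therefore, the measure of angle ∠SVT = 15°.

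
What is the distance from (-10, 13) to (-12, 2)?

d = sqrt((-12 - -10)^2 + (2 - 13)^2)
d = sqrt(-2^2 + -11^2)
d = sqrt(4 + 121)
d = sqrt(125) = 5*sqrt(5)

5*sqrt(5)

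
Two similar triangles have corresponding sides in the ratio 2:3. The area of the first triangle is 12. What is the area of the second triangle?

The ratio of areas of similar triangles = (side ratio)^2.
Side ratio = 2:3, so area ratio = 4:9.
Area of the second triangle / Area of the first triangle = 9/4
Area of the second triangle = 12 * 9/4 = 27

27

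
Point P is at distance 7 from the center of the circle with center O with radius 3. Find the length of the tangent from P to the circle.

Let T be the point of tangency. Then OT ⊥ PT (radius ⊥ tangent).
In right triangle OTP: OP² = OT² + PT²
7² = 3² + PT²
PT² = 40, PT = 2*sqrt(10)

2*sqrt(10)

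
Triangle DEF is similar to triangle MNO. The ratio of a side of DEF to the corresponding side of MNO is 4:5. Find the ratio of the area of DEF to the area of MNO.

Area scales with the square of linear dimensions. If every length is multiplied by 4/5, then the area is multiplied by (4/5)^2 = 16/25.
The area ratio is 16:25.

16:25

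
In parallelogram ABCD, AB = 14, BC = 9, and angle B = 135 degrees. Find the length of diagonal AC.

Using the law of cosines:
d^2 = 14^2 + 9^2 - 2(14)(9)cos(135 degrees)
d^2 = 196 + 81 - 252*-sqrt(2)/2
d^2 = 126*sqrt(2) + 277
d = sqrt(126*sqrt(2) + 277)

sqrt(126*sqrt(2) + 277)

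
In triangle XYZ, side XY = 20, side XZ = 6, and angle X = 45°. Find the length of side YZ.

When two sides and the included angle are known, the law of cosines gives the third side.
c^2 = a^2 + b^2 - 2ab cos(C) generalizes the Pythagorean theorem to non-right triangles.
Here: YZ^2 = 400 + 36 - 240*(sqrt(2)/2) = 436 - 120*sqrt(2)
YZ = 2*sqrt(109 - 30*sqrt(2))

2*sqrt(109 - 30*sqrt(2))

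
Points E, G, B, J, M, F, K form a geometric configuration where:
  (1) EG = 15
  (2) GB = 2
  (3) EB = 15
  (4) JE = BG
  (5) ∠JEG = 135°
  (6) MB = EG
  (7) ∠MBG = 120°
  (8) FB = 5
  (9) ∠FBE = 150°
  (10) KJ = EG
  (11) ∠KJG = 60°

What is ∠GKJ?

From the given relations: JE = BG = 2; KJ = EG = 15.
Step 1: By the law of cosines on triangle JEG: JG² = 2² + 15² − 2·2·15·cos(135°) = 271.43, so JG ≈ 16.48.
Step 2: By the law of cosines on triangle KJG: KG² = 15² + 16.48² − 2·15·16.48·cos(60°) = 249.3, so KG ≈ 15.79.
Step 3: By the inverse law of cosines on triangle GKJ: cos(∠GKJ) = (15.79² + 15² − 16.48²) / (2·15.79·15) = 202.87/473.68 = 0.4283, so ∠GKJ = 64.64°.

Therefore, the measure of angle ∠GKJ = 64.64°.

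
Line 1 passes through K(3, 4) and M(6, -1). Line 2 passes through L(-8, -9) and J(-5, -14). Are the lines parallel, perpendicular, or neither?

Slope of line 1: m1 = (-1 - 4)/(6 - 3) = -5/3 = -5/3
Slope of line 2: m2 = (-14 - -9)/(-5 - -8) = -5/3 = -5/3
Since m1 = m2 = -5/3, the lines are parallel.

Parallel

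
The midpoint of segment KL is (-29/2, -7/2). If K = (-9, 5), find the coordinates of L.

Using the midpoint formula: M = ((x1 + x2)/2, (y1 + y2)/2)
We know M = (-29/2, -7/2) and K = (-9, 5)
For x: -29/2 = (-9 + x2)/2, so x2 = 2*-29/2 - -9 = -20
For y: -7/2 = (5 + y2)/2, so y2 = 2*-7/2 - 5 = -12
L = (-20, -12)

(-20, -12)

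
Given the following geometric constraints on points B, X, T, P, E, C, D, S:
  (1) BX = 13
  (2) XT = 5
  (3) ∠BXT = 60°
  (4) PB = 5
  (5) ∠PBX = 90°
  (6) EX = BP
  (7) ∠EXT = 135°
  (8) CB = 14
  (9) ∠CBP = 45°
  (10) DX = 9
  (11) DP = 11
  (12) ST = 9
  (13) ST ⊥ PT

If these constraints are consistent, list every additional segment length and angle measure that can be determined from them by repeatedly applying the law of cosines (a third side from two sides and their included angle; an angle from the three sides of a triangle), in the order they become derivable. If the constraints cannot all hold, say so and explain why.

The constraints are consistent. Derivable facts, in order:
After 1 step:
- BT = √129
- PC ≈ 11.05
- TE ≈ 9.24
- XP = √194
After 2 steps:
- ∠BCP = 18.67°
- ∠BPC = 116.33°
- ∠BPX = 68.96°
- ∠BTX = 97.59°
- ∠BXP = 21.04°
- ∠DPX = 40.21°
- ∠DXP = 52.1°
- ∠ETX = 22.5°
- ∠PDX = 87.68°
- ∠TBX = 22.41°
- ∠TEX = 22.5°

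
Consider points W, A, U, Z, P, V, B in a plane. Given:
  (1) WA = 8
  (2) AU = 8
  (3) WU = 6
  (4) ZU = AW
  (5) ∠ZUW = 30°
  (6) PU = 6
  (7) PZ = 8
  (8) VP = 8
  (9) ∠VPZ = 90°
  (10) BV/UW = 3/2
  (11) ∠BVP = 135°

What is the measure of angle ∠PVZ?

Step 1: By the law of cosines on triangle VPZ: VZ² = 8² + 8² − 2·8·8·cos(90°) = 128, so VZ = 8·√2.
Step 2: By the inverse law of cosines on triangle PVZ: cos(∠PVZ) = (8² + (8·√2)² − 8²) / (2·8·8·√2) = 128/181.02 = 0.7071, so ∠PVZ = 45°.

Therefore, the measure of angle ∠PVZ = 45°.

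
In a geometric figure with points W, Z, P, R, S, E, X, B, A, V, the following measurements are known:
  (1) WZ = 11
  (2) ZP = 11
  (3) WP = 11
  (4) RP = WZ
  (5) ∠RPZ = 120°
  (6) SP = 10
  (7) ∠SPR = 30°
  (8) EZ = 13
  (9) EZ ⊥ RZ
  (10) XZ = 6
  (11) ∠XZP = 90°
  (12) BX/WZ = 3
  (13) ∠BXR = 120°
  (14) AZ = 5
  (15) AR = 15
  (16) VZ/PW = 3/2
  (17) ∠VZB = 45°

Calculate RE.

From the given relations: RP = WZ = 11.
Step 1: By the law of cosines on triangle ZPR: ZR² = 11² + 11² − 2·11·11·cos(120°) = 363, so ZR = 11·√3.
Step 2: By the law of cosines on triangle RZE: RE² = (11·√3)² + 13² − 2·11·√3·13·cos(90°) = 532, so RE = 2·√133.

Therefore, the length of RE = 2·√133.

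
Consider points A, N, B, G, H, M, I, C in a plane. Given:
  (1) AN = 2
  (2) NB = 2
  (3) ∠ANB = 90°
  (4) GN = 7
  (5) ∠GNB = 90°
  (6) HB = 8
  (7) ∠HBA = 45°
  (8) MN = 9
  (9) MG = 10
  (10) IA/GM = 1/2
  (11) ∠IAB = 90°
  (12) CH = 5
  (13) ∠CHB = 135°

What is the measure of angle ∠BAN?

Step 1: By the law of cosines on triangle ANB: AB² = 2² + 2² − 2·2·2·cos(90°) = 8, so AB = 2·√2.
Step 2: By the inverse law of cosines on triangle BAN: cos(∠BAN) = ((2·√2)² + 2² − 2²) / (2·2·√2·2) = 8/11.31 = 0.7071, so ∠BAN = 45°.

Therefore, the measure of angle ∠BAN = 45°.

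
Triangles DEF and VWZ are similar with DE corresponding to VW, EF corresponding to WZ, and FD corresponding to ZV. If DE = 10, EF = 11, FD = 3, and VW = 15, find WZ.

Similar triangles have proportional sides. Setting up the proportion:
VW / DE = WZ / EF
15 / 10 = WZ / 11
WZ = 11 * 15 / 10 = 33/2.

33/2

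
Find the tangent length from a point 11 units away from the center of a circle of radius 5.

tangent = √(d² - r²) = √(11² - 5²) = √(121 - 25) = √96 = 4*sqrt(6)

4*sqrt(6)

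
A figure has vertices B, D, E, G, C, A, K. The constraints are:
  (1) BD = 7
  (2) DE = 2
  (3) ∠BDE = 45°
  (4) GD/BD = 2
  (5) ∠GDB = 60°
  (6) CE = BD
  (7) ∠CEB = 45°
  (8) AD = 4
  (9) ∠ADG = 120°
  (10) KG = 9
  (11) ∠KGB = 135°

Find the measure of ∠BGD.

From the given relations: GD = 2·BD = 2·7 = 14.
Step 1: By the law of cosines on triangle GDB: GB² = 14² + 7² − 2·14·7·cos(60°) = 147, so GB = 7·√3.
Step 2: By the inverse law of cosines on triangle BGD: cos(∠BGD) = ((7·√3)² + 14² − 7²) / (2·7·√3·14) = 294/339.48 = 0.866, so ∠BGD = 30°.

Therefore, the measure of angle ∠BGD = 30°.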